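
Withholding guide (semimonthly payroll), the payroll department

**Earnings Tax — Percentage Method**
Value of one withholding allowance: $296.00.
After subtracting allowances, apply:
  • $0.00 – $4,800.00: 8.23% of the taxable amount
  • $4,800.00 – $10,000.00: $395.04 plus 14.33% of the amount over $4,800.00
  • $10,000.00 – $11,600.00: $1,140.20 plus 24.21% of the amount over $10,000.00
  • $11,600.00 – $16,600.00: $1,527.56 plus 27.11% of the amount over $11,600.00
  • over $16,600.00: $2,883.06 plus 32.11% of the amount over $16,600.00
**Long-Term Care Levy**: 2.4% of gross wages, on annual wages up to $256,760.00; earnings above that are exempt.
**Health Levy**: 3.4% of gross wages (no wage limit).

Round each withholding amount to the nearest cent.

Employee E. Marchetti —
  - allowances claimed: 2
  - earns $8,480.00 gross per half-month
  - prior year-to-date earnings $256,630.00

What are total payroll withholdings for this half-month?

$1,128.99

Earnings Tax: taxable = $8,480.00 − 2×$296.00 = $7,888.00
  $395.04 + 14.33% × ($7,888.00 − $4,800.00) = $395.04 + 14.33% × $3,088.00 = $837.55
Long-Term Care Levy: cap $256,760.00 − YTD $256,630.00 = $130.00 subject; 2.4% × $130.00 = $3.12
Health Levy: 3.4% × $8,480.00 = $288.32
Total: $837.55 + $3.12 + $288.32 = $1,128.99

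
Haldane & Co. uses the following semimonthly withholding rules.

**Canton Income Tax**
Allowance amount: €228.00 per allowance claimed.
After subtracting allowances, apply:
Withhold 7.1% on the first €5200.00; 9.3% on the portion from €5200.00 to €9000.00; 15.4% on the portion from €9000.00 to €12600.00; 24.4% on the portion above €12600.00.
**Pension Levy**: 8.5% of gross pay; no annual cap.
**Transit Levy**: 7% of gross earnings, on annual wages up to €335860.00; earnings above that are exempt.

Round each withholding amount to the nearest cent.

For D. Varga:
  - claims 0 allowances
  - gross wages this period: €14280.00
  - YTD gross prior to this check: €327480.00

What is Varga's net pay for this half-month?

€10792.68

Canton Income Tax: taxable = €14280.00
  €1277.00 + 24.4% × (€14280.00 − €12600.00) = €1277.00 + 24.4% × €1680.00 = €1686.92
Pension Levy: 8.5% × €14280.00 = €1213.80
Transit Levy: cap €335860.00 − YTD €327480.00 = €8380.00 subject; 7% × €8380.00 = €586.60
Total withheld: €1686.92 + €1213.80 + €586.60 = €3487.32
Net pay: €14280.00 − €3487.32 = €10792.68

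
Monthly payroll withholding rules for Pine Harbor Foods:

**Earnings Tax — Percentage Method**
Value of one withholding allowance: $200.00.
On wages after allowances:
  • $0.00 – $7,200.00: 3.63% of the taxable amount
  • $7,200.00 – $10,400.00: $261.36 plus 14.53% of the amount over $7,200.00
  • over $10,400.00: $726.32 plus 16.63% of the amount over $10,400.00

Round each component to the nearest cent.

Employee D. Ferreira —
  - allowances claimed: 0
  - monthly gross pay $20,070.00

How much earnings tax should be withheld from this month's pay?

Earnings Tax: taxable = $20,070.00
  $726.32 + 16.63% × ($20,070.00 − $10,400.00) = $726.32 + 16.63% × $9,670.00 = $2,334.44

$2,334.44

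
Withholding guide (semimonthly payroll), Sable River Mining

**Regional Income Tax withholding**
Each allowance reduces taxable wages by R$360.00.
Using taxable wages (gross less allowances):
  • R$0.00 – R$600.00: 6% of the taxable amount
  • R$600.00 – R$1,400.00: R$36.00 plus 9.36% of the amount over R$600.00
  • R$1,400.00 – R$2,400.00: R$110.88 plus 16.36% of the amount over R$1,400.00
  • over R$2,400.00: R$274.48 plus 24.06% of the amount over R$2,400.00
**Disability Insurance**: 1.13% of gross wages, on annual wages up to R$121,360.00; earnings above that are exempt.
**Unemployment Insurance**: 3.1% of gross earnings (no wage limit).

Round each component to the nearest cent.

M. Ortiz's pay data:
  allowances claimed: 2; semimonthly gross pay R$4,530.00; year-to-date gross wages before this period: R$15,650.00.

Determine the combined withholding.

Regional Income Tax: taxable = R$4,530.00 − 2×R$360.00 = R$3,810.00
  R$274.48 + 24.06% × (R$3,810.00 − R$2,400.00) = R$274.48 + 24.06% × R$1,410.00 = R$613.73
Disability Insurance: 1.13% × R$4,530.00 = R$51.19
Unemployment Insurance: 3.1% × R$4,530.00 = R$140.43
Total: R$613.73 + R$51.19 + R$140.43 = R$805.35

R$805.35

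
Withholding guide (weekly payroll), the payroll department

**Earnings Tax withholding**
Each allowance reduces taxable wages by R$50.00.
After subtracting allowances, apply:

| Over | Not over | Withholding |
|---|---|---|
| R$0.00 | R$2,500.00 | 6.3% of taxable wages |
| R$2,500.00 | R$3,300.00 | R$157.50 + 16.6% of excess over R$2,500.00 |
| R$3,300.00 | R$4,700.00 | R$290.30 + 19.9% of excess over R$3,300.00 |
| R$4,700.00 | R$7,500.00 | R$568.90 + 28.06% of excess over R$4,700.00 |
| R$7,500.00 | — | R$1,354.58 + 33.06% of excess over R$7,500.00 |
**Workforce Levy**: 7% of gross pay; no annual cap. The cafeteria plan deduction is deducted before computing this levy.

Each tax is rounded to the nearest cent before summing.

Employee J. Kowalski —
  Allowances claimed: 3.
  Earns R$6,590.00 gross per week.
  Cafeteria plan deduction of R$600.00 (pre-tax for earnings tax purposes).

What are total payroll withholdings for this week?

R$1,308.08

Earnings Tax: taxable = R$6,590.00 − R$600.00 − 3×R$50.00 = R$5,840.00
  R$568.90 + 28.06% × (R$5,840.00 − R$4,700.00) = R$568.90 + 28.06% × R$1,140.00 = R$888.78
Workforce Levy: 7% × R$5,990.00 = R$419.30
Total: R$888.78 + R$419.30 = R$1,308.08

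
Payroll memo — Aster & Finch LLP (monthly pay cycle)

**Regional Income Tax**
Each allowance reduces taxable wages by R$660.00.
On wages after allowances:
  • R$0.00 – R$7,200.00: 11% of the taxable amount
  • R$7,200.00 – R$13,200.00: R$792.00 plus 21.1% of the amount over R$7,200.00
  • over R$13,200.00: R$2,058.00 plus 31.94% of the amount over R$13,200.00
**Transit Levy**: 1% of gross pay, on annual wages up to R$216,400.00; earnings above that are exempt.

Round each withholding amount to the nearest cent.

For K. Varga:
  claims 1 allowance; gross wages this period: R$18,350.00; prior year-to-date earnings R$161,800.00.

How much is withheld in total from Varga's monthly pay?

Regional Income Tax: taxable = R$18,350.00 − 1×R$660.00 = R$17,690.00
  R$2,058.00 + 31.94% × (R$17,690.00 − R$13,200.00) = R$2,058.00 + 31.94% × R$4,490.00 = R$3,492.11
Transit Levy: 1% × R$18,350.00 = R$183.50
Total: R$3,492.11 + R$183.50 = R$3,675.61

R$3,675.61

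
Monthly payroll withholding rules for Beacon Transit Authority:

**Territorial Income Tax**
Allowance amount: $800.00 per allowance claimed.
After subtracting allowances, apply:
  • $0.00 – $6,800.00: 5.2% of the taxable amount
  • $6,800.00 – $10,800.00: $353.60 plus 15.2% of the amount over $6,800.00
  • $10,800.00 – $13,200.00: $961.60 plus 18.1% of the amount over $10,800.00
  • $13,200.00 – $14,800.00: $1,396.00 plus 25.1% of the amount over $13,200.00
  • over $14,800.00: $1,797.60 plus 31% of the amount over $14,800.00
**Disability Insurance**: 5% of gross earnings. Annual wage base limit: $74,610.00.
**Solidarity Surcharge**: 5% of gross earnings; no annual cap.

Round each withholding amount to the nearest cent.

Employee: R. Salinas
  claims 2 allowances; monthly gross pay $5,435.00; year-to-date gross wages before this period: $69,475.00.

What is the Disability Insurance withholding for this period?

Disability Insurance: cap $74,610.00 − YTD $69,475.00 = $5,135.00 subject; 5% × $5,135.00 = $256.75

$256.75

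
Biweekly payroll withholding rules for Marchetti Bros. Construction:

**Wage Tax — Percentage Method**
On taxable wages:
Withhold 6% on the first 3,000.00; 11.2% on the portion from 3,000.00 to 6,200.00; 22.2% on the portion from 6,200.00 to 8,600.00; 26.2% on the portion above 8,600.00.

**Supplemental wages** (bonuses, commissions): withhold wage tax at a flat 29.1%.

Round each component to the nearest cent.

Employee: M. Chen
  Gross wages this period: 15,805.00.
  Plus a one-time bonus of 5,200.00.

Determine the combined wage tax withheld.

Wage Tax: taxable = 15,805.00
  1,071.20 + 26.2% × (15,805.00 − 8,600.00) = 1,071.20 + 26.2% × 7,205.00 = 2,958.91
Supplemental (29.1% flat on bonus): 29.1% × 5,200.00 = 1,513.20
Total wage tax: 2,958.91 + 1,513.20 = 4,472.11

4,472.11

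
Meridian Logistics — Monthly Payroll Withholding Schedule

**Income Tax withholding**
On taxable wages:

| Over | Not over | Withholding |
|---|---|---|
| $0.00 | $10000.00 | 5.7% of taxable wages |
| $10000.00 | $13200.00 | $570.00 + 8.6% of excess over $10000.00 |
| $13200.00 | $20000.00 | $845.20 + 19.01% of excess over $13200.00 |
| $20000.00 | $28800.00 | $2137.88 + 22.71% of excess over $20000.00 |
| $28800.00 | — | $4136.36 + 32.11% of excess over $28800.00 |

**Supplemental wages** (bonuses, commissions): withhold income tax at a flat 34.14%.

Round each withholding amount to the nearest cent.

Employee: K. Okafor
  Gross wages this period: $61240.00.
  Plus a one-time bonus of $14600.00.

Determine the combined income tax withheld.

Income Tax: taxable = $61240.00
  $4136.36 + 32.11% × ($61240.00 − $28800.00) = $4136.36 + 32.11% × $32440.00 = $14552.84
Supplemental (34.14% flat on bonus): 34.14% × $14600.00 = $4984.44
Total income tax: $14552.84 + $4984.44 = $19537.28

$19537.28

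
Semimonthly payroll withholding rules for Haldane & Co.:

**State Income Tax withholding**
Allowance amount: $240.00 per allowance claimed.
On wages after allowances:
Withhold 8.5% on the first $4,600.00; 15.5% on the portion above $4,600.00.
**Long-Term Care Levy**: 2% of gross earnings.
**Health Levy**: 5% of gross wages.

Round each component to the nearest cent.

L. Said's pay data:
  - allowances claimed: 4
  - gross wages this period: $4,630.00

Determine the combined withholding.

State Income Tax: taxable = $4,630.00 − 4×$240.00 = $3,670.00
  8.5% × $3,670.00 = $311.95
Long-Term Care Levy: 2% × $4,630.00 = $92.60
Health Levy: 5% × $4,630.00 = $231.50
Total: $311.95 + $92.60 + $231.50 = $636.05

$636.05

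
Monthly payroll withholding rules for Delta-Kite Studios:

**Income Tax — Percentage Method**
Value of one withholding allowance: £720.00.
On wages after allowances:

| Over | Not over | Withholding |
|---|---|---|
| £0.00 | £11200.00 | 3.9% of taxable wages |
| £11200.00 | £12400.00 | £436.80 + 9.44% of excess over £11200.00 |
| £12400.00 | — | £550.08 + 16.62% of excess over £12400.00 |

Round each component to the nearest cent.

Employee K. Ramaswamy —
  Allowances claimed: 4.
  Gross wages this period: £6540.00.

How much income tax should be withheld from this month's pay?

Income Tax: taxable = £6540.00 − 4×£720.00 = £3660.00
  3.9% × £3660.00 = £142.74

£142.74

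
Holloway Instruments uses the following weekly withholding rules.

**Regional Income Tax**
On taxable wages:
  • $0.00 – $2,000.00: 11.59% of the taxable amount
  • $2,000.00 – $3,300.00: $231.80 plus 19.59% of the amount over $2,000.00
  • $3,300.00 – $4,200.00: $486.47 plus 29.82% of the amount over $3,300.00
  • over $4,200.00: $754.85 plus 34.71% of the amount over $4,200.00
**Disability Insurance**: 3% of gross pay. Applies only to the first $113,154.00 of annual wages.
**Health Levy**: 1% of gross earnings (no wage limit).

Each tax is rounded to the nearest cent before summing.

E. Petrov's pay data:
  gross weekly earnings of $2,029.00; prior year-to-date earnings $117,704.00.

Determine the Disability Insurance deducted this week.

$0.00

Disability Insurance: YTD $117,704.00 ≥ cap $113,154.00 → $0.00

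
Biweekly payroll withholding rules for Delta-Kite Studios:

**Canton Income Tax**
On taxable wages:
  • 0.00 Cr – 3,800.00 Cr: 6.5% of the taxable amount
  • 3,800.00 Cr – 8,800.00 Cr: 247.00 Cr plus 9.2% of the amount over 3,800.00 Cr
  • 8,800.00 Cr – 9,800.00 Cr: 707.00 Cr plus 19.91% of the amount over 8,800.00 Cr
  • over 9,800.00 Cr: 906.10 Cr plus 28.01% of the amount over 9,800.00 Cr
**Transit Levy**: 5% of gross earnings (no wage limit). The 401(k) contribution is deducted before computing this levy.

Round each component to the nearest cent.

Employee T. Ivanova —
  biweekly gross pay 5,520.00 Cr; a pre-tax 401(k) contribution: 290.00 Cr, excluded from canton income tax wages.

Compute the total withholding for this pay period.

Canton Income Tax: taxable = 5,520.00 Cr − 290.00 Cr = 5,230.00 Cr
  247.00 Cr + 9.2% × (5,230.00 Cr − 3,800.00 Cr) = 247.00 Cr + 9.2% × 1,430.00 Cr = 378.56 Cr
Transit Levy: 5% × 5,230.00 Cr = 261.50 Cr
Total: 378.56 Cr + 261.50 Cr = 640.06 Cr

640.06 Cr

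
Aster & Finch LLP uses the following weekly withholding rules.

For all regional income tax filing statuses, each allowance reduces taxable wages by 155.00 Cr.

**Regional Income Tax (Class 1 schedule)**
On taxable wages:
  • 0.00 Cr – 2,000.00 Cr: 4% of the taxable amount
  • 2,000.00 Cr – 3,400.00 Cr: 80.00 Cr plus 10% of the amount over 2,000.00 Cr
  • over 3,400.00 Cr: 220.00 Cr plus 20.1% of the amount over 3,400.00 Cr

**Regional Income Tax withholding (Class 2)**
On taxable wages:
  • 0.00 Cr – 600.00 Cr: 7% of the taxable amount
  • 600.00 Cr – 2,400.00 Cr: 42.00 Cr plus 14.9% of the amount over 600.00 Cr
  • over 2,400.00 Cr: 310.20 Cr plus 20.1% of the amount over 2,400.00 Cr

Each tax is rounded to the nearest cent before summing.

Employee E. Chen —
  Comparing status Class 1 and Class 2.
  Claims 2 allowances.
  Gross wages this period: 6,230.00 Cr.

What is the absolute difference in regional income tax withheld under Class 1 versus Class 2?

Regional Income Tax (Class 1): taxable = 6,230.00 Cr − 2×155.00 Cr = 5,920.00 Cr
  220.00 Cr + 20.1% × (5,920.00 Cr − 3,400.00 Cr) = 220.00 Cr + 20.1% × 2,520.00 Cr = 726.52 Cr
Regional Income Tax (Class 2): taxable = 6,230.00 Cr − 2×155.00 Cr = 5,920.00 Cr
  310.20 Cr + 20.1% × (5,920.00 Cr − 2,400.00 Cr) = 310.20 Cr + 20.1% × 3,520.00 Cr = 1,017.72 Cr
Difference: |726.52 Cr − 1,017.72 Cr| = 291.20 Cr (higher under Class 2)

291.20 Cr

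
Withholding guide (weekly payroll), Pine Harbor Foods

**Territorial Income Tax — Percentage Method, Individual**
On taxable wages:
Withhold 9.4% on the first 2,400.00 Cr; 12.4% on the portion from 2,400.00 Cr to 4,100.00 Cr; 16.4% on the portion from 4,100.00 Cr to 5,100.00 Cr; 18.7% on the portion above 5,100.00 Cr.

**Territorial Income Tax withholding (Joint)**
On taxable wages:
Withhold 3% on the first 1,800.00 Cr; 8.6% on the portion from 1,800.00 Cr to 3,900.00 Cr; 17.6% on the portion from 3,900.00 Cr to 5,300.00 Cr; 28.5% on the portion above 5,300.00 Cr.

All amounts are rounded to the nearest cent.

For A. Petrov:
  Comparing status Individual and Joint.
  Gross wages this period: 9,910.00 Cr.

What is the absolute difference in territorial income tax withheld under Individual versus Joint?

Territorial Income Tax (Individual): taxable = 9,910.00 Cr
  600.40 Cr + 18.7% × (9,910.00 Cr − 5,100.00 Cr) = 600.40 Cr + 18.7% × 4,810.00 Cr = 1,499.87 Cr
Territorial Income Tax (Joint): taxable = 9,910.00 Cr
  481.00 Cr + 28.5% × (9,910.00 Cr − 5,300.00 Cr) = 481.00 Cr + 28.5% × 4,610.00 Cr = 1,794.85 Cr
Difference: |1,499.87 Cr − 1,794.85 Cr| = 294.98 Cr (higher under Joint)

294.98 Cr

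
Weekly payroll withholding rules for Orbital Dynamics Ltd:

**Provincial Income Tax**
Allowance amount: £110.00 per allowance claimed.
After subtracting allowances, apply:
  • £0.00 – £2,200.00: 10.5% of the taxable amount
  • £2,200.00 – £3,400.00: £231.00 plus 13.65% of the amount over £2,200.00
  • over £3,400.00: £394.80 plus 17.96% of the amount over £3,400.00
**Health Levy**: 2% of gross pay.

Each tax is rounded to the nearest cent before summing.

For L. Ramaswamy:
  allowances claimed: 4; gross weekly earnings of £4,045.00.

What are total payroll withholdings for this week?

£512.52

Provincial Income Tax: taxable = £4,045.00 − 4×£110.00 = £3,605.00
  £394.80 + 17.96% × (£3,605.00 − £3,400.00) = £394.80 + 17.96% × £205.00 = £431.62
Health Levy: 2% × £4,045.00 = £80.90
Total: £431.62 + £80.90 = £512.52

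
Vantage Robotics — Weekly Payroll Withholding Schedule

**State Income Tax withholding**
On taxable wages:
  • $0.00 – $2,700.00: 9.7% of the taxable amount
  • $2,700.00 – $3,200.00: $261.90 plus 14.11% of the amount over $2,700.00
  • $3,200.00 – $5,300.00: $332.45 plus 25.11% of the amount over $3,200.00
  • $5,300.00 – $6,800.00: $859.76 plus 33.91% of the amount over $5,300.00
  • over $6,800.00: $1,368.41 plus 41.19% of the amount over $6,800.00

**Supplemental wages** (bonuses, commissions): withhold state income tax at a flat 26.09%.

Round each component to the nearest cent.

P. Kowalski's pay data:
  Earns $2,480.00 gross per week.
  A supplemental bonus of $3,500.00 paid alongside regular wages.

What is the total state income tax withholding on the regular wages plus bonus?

$1,153.71

State Income Tax: taxable = $2,480.00
  9.7% × $2,480.00 = $240.56
Supplemental (26.09% flat on bonus): 26.09% × $3,500.00 = $913.15
Total state income tax: $240.56 + $913.15 = $1,153.71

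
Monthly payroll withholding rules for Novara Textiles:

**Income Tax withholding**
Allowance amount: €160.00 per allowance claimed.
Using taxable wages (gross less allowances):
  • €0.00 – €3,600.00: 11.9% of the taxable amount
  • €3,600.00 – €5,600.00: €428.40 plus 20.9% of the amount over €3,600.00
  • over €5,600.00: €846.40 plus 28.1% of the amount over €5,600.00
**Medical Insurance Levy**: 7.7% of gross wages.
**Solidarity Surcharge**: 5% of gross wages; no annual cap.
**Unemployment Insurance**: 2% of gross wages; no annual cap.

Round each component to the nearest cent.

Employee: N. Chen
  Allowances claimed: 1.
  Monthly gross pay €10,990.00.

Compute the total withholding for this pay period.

€3,931.56

Income Tax: taxable = €10,990.00 − 1×€160.00 = €10,830.00
  €846.40 + 28.1% × (€10,830.00 − €5,600.00) = €846.40 + 28.1% × €5,230.00 = €2,316.03
Medical Insurance Levy: 7.7% × €10,990.00 = €846.23
Solidarity Surcharge: 5% × €10,990.00 = €549.50
Unemployment Insurance: 2% × €10,990.00 = €219.80
Total: €2,316.03 + €846.23 + €549.50 + €219.80 = €3,931.56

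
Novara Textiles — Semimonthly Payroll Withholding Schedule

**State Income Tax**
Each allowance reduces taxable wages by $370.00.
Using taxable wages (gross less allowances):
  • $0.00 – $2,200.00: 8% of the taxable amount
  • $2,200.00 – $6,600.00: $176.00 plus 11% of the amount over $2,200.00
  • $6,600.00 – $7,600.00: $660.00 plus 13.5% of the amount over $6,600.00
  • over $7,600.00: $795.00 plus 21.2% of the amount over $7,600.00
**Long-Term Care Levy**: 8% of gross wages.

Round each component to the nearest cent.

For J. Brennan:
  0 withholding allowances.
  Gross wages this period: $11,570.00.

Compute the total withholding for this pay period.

State Income Tax: taxable = $11,570.00
  $795.00 + 21.2% × ($11,570.00 − $7,600.00) = $795.00 + 21.2% × $3,970.00 = $1,636.64
Long-Term Care Levy: 8% × $11,570.00 = $925.60
Total: $1,636.64 + $925.60 = $2,562.24

$2,562.24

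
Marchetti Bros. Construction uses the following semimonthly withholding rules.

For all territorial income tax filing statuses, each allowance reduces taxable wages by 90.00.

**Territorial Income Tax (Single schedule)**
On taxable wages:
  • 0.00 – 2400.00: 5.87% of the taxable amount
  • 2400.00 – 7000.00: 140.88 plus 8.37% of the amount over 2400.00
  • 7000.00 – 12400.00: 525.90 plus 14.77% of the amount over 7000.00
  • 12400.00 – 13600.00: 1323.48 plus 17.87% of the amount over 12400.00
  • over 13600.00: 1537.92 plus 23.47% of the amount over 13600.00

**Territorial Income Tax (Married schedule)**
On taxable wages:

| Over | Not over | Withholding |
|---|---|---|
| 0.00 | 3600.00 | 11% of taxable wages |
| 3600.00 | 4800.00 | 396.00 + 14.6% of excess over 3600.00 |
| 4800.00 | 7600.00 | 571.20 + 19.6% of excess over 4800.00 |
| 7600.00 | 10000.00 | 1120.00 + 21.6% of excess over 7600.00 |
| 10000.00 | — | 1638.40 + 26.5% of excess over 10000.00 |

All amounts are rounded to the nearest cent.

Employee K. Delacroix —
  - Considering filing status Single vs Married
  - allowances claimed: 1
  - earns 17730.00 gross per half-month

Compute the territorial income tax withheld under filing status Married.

3663.00

Territorial Income Tax (Married): taxable = 17730.00 − 1×90.00 = 17640.00
  1638.40 + 26.5% × (17640.00 − 10000.00) = 1638.40 + 26.5% × 7640.00 = 3663.00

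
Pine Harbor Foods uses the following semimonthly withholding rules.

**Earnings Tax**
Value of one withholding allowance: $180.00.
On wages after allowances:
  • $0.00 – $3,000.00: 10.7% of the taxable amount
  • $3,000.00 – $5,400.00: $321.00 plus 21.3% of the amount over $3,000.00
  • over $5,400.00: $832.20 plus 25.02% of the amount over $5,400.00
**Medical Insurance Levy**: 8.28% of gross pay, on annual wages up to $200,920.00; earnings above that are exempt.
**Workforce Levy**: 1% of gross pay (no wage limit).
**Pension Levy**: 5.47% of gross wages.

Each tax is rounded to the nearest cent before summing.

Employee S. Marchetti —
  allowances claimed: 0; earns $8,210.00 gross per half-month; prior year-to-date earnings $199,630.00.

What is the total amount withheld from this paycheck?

$2,173.26

Earnings Tax: taxable = $8,210.00
  $832.20 + 25.02% × ($8,210.00 − $5,400.00) = $832.20 + 25.02% × $2,810.00 = $1,535.26
Medical Insurance Levy: cap $200,920.00 − YTD $199,630.00 = $1,290.00 subject; 8.28% × $1,290.00 = $106.81
Workforce Levy: 1% × $8,210.00 = $82.10
Pension Levy: 5.47% × $8,210.00 = $449.09
Total: $1,535.26 + $106.81 + $82.10 + $449.09 = $2,173.26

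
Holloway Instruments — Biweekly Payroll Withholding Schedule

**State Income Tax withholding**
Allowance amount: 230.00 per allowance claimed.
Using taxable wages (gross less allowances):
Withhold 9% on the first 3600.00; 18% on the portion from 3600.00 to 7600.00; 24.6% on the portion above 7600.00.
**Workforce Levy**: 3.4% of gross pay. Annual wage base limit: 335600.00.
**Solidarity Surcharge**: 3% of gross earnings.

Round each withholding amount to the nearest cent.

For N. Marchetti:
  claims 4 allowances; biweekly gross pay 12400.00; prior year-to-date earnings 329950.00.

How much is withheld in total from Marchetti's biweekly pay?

2562.58

State Income Tax: taxable = 12400.00 − 4×230.00 = 11480.00
  1044.00 + 24.6% × (11480.00 − 7600.00) = 1044.00 + 24.6% × 3880.00 = 1998.48
Workforce Levy: cap 335600.00 − YTD 329950.00 = 5650.00 subject; 3.4% × 5650.00 = 192.10
Solidarity Surcharge: 3% × 12400.00 = 372.00
Total: 1998.48 + 192.10 + 372.00 = 2562.58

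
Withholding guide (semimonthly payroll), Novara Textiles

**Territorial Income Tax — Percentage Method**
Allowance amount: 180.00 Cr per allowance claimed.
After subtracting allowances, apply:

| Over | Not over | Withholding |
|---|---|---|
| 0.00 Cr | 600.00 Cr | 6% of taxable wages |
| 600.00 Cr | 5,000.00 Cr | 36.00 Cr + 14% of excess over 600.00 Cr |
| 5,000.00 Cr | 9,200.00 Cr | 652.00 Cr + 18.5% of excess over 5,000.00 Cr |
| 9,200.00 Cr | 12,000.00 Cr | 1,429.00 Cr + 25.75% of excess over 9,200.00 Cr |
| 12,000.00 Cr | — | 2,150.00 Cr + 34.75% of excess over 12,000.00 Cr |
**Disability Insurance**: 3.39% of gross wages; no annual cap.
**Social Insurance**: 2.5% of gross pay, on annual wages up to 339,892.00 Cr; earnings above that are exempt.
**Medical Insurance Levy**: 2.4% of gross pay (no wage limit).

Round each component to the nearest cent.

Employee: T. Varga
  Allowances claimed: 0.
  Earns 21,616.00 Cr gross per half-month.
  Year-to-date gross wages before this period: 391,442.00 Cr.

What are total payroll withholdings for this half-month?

6,743.12 Cr

Territorial Income Tax: taxable = 21,616.00 Cr
  2,150.00 Cr + 34.75% × (21,616.00 Cr − 12,000.00 Cr) = 2,150.00 Cr + 34.75% × 9,616.00 Cr = 5,491.56 Cr
Disability Insurance: 3.39% × 21,616.00 Cr = 732.78 Cr
Social Insurance: YTD 391,442.00 Cr ≥ cap 339,892.00 Cr → 0.00 Cr
Medical Insurance Levy: 2.4% × 21,616.00 Cr = 518.78 Cr
Total: 5,491.56 Cr + 732.78 Cr + 0.00 Cr + 518.78 Cr = 6,743.12 Cr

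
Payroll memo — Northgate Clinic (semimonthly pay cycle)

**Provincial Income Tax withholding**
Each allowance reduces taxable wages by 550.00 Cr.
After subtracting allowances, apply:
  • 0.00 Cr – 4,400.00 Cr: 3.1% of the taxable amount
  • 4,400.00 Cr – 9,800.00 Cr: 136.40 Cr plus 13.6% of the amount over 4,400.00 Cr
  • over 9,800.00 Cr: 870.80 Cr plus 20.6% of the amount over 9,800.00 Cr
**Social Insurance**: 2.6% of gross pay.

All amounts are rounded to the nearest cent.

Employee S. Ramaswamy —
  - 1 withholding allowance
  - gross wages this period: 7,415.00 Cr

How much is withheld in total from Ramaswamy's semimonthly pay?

Provincial Income Tax: taxable = 7,415.00 Cr − 1×550.00 Cr = 6,865.00 Cr
  136.40 Cr + 13.6% × (6,865.00 Cr − 4,400.00 Cr) = 136.40 Cr + 13.6% × 2,465.00 Cr = 471.64 Cr
Social Insurance: 2.6% × 7,415.00 Cr = 192.79 Cr
Total: 471.64 Cr + 192.79 Cr = 664.43 Cr

664.43 Cr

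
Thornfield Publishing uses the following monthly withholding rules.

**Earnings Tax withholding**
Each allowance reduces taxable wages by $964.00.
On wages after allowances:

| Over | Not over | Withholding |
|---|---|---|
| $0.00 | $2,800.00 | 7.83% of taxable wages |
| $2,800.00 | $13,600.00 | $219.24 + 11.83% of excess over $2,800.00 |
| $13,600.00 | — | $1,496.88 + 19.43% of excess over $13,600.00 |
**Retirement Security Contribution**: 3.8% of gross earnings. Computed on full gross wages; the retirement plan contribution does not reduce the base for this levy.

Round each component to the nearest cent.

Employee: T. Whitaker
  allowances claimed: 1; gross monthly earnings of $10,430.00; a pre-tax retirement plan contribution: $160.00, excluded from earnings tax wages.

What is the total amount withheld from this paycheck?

$1,385.24

Earnings Tax: taxable = $10,430.00 − $160.00 − 1×$964.00 = $9,306.00
  $219.24 + 11.83% × ($9,306.00 − $2,800.00) = $219.24 + 11.83% × $6,506.00 = $988.90
Retirement Security Contribution: 3.8% × $10,430.00 = $396.34
Total: $988.90 + $396.34 = $1,385.24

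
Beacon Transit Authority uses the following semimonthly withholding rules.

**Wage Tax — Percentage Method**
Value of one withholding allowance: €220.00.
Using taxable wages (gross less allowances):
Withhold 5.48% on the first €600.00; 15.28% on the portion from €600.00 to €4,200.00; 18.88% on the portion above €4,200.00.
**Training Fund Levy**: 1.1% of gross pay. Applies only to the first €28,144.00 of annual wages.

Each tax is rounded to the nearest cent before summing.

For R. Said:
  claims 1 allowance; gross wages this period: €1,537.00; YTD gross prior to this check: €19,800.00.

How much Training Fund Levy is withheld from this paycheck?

€16.91

Training Fund Levy: 1.1% × €1,537.00 = €16.91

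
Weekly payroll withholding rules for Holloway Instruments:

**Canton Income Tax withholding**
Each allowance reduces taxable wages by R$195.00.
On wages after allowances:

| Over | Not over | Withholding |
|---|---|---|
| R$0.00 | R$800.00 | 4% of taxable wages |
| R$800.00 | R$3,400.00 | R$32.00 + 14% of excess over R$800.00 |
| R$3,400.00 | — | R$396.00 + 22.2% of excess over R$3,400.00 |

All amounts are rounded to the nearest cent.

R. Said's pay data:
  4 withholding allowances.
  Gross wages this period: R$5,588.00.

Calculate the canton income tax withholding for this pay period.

Canton Income Tax: taxable = R$5,588.00 − 4×R$195.00 = R$4,808.00
  R$396.00 + 22.2% × (R$4,808.00 − R$3,400.00) = R$396.00 + 22.2% × R$1,408.00 = R$708.58

R$708.58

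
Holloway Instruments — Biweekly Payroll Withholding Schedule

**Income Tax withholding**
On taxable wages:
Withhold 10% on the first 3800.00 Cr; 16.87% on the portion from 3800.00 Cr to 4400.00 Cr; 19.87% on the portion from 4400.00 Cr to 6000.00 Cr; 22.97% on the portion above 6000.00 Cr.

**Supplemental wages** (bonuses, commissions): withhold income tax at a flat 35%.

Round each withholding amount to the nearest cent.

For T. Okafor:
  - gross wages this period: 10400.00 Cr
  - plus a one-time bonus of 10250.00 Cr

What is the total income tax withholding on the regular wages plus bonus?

5397.32 Cr

Income Tax: taxable = 10400.00 Cr
  799.14 Cr + 22.97% × (10400.00 Cr − 6000.00 Cr) = 799.14 Cr + 22.97% × 4400.00 Cr = 1809.82 Cr
Supplemental (35% flat on bonus): 35% × 10250.00 Cr = 3587.50 Cr
Total income tax: 1809.82 Cr + 3587.50 Cr = 5397.32 Cr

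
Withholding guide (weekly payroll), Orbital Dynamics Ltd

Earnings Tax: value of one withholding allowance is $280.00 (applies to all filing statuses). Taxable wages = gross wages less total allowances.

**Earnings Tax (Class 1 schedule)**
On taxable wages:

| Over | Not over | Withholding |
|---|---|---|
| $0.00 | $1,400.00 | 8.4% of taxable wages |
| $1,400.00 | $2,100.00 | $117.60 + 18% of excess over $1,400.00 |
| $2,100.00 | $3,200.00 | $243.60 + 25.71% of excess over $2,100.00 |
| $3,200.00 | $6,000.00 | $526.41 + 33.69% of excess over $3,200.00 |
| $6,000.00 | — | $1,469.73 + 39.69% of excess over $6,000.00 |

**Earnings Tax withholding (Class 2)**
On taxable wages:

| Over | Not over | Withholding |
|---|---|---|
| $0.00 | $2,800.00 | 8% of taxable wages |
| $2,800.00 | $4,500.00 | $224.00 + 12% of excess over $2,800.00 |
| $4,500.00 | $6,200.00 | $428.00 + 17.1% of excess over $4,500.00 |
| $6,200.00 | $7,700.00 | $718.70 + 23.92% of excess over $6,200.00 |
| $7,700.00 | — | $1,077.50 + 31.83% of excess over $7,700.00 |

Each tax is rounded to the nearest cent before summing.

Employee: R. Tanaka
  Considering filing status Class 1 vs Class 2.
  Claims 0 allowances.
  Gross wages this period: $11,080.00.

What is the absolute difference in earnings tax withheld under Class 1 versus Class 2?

Earnings Tax (Class 1): taxable = $11,080.00
  $1,469.73 + 39.69% × ($11,080.00 − $6,000.00) = $1,469.73 + 39.69% × $5,080.00 = $3,485.98
Earnings Tax (Class 2): taxable = $11,080.00
  $1,077.50 + 31.83% × ($11,080.00 − $7,700.00) = $1,077.50 + 31.83% × $3,380.00 = $2,153.35
Difference: |$3,485.98 − $2,153.35| = $1,332.63 (higher under Class 1)

$1,332.63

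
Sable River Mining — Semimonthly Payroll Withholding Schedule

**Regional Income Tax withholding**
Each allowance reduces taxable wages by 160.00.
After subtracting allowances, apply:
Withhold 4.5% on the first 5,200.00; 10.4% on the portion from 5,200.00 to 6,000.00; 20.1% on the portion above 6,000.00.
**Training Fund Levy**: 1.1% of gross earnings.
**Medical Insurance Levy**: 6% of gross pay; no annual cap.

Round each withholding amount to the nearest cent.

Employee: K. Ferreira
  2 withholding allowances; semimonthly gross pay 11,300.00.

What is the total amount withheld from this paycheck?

2,120.48

Regional Income Tax: taxable = 11,300.00 − 2×160.00 = 10,980.00
  317.20 + 20.1% × (10,980.00 − 6,000.00) = 317.20 + 20.1% × 4,980.00 = 1,318.18
Training Fund Levy: 1.1% × 11,300.00 = 124.30
Medical Insurance Levy: 6% × 11,300.00 = 678.00
Total: 1,318.18 + 124.30 + 678.00 = 2,120.48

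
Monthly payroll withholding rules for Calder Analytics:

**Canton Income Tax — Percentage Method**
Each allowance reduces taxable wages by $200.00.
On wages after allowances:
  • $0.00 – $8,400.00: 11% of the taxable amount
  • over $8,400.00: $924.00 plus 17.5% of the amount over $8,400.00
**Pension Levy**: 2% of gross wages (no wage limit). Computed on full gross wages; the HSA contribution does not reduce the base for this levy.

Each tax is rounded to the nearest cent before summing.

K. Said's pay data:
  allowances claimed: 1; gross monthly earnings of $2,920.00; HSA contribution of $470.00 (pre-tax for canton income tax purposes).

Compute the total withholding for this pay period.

$305.90

Canton Income Tax: taxable = $2,920.00 − $470.00 − 1×$200.00 = $2,250.00
  11% × $2,250.00 = $247.50
Pension Levy: 2% × $2,920.00 = $58.40
Total: $247.50 + $58.40 = $305.90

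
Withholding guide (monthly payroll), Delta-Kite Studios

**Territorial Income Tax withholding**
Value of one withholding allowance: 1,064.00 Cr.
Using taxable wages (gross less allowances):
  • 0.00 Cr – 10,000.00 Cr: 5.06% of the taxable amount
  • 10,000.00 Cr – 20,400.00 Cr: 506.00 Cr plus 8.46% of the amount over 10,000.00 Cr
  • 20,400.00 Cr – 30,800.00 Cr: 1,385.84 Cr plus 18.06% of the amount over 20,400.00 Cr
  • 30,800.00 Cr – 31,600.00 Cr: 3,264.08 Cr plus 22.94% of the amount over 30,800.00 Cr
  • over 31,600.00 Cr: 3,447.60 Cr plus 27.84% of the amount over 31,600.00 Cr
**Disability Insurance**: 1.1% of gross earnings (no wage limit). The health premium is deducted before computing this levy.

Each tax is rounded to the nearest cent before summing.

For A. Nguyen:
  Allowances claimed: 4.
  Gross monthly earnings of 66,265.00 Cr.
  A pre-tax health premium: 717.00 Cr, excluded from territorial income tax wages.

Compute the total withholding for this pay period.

12,434.88 Cr

Territorial Income Tax: taxable = 66,265.00 Cr − 717.00 Cr − 4×1,064.00 Cr = 61,292.00 Cr
  3,447.60 Cr + 27.84% × (61,292.00 Cr − 31,600.00 Cr) = 3,447.60 Cr + 27.84% × 29,692.00 Cr = 11,713.85 Cr
Disability Insurance: 1.1% × 65,548.00 Cr = 721.03 Cr
Total: 11,713.85 Cr + 721.03 Cr = 12,434.88 Cr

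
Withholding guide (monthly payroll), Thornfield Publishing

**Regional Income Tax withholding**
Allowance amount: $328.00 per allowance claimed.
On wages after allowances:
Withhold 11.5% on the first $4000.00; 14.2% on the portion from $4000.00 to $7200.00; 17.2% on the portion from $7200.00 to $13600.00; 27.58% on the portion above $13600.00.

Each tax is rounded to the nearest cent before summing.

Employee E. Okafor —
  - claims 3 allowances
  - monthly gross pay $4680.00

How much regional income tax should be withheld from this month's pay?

Regional Income Tax: taxable = $4680.00 − 3×$328.00 = $3696.00
  11.5% × $3696.00 = $425.04

$425.04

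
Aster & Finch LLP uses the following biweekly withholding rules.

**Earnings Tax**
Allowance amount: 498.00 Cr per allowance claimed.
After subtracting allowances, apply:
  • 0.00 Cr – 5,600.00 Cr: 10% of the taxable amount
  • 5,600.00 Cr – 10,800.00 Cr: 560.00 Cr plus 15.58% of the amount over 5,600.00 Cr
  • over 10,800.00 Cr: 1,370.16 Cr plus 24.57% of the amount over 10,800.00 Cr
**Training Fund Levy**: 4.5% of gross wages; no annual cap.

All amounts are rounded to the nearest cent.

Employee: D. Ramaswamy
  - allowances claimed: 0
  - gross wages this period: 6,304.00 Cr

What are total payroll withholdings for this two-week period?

Earnings Tax: taxable = 6,304.00 Cr
  560.00 Cr + 15.58% × (6,304.00 Cr − 5,600.00 Cr) = 560.00 Cr + 15.58% × 704.00 Cr = 669.68 Cr
Training Fund Levy: 4.5% × 6,304.00 Cr = 283.68 Cr
Total: 669.68 Cr + 283.68 Cr = 953.36 Cr

953.36 Cr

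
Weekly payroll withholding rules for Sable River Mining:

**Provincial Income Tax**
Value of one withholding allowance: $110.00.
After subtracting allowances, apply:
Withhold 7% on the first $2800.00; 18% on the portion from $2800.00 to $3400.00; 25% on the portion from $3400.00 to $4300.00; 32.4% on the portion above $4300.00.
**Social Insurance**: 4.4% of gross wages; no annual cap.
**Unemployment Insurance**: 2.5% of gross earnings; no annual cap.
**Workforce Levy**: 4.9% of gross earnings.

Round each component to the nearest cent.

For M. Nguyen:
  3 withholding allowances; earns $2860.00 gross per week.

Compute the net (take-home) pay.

$2345.42

Provincial Income Tax: taxable = $2860.00 − 3×$110.00 = $2530.00
  7% × $2530.00 = $177.10
Social Insurance: 4.4% × $2860.00 = $125.84
Unemployment Insurance: 2.5% × $2860.00 = $71.50
Workforce Levy: 4.9% × $2860.00 = $140.14
Total withheld: $177.10 + $125.84 + $71.50 + $140.14 = $514.58
Net pay: $2860.00 − $514.58 = $2345.42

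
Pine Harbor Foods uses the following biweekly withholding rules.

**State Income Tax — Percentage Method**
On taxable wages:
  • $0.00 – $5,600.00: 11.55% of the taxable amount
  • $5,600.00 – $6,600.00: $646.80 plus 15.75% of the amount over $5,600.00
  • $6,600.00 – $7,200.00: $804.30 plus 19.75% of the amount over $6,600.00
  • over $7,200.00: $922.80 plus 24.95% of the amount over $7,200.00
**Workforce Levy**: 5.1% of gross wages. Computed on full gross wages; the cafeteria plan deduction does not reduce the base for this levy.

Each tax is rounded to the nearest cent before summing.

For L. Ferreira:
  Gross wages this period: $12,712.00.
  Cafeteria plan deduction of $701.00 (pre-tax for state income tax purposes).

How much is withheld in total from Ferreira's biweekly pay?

State Income Tax: taxable = $12,712.00 − $701.00 = $12,011.00
  $922.80 + 24.95% × ($12,011.00 − $7,200.00) = $922.80 + 24.95% × $4,811.00 = $2,123.14
Workforce Levy: 5.1% × $12,712.00 = $648.31
Total: $2,123.14 + $648.31 = $2,771.45

$2,771.45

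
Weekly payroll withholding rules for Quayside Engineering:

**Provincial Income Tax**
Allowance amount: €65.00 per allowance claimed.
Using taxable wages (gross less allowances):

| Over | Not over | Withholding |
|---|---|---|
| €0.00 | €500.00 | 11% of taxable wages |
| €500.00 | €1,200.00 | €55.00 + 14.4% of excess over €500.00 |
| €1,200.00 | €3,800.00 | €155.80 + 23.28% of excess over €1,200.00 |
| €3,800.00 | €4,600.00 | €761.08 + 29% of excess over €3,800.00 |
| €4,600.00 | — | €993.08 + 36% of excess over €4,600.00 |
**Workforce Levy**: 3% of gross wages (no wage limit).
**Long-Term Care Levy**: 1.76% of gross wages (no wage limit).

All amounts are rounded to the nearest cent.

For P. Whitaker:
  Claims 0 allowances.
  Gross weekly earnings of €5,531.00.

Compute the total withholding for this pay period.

Provincial Income Tax: taxable = €5,531.00
  €993.08 + 36% × (€5,531.00 − €4,600.00) = €993.08 + 36% × €931.00 = €1,328.24
Workforce Levy: 3% × €5,531.00 = €165.93
Long-Term Care Levy: 1.76% × €5,531.00 = €97.35
Total: €1,328.24 + €165.93 + €97.35 = €1,591.52

€1,591.52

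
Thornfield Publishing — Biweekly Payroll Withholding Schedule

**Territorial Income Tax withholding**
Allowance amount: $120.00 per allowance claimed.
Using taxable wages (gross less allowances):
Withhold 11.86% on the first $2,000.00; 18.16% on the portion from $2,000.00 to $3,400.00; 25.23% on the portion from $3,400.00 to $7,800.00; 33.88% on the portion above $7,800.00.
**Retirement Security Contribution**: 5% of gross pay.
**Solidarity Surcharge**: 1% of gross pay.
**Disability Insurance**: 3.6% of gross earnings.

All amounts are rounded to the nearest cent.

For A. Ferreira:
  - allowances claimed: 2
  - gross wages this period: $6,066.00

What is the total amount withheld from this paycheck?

Territorial Income Tax: taxable = $6,066.00 − 2×$120.00 = $5,826.00
  $491.44 + 25.23% × ($5,826.00 − $3,400.00) = $491.44 + 25.23% × $2,426.00 = $1,103.52
Retirement Security Contribution: 5% × $6,066.00 = $303.30
Solidarity Surcharge: 1% × $6,066.00 = $60.66
Disability Insurance: 3.6% × $6,066.00 = $218.38
Total: $1,103.52 + $303.30 + $60.66 + $218.38 = $1,685.86

$1,685.86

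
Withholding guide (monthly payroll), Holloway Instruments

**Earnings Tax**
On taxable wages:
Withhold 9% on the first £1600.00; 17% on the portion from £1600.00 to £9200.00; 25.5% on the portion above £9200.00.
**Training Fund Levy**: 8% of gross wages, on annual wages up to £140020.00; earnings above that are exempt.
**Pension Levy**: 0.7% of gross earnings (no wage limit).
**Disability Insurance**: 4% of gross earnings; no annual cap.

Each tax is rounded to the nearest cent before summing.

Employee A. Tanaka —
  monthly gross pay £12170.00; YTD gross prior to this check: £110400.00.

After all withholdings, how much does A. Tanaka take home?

£8431.06

Earnings Tax: taxable = £12170.00
  £1436.00 + 25.5% × (£12170.00 − £9200.00) = £1436.00 + 25.5% × £2970.00 = £2193.35
Training Fund Levy: 8% × £12170.00 = £973.60
Pension Levy: 0.7% × £12170.00 = £85.19
Disability Insurance: 4% × £12170.00 = £486.80
Total withheld: £2193.35 + £973.60 + £85.19 + £486.80 = £3738.94
Net pay: £12170.00 − £3738.94 = £8431.06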